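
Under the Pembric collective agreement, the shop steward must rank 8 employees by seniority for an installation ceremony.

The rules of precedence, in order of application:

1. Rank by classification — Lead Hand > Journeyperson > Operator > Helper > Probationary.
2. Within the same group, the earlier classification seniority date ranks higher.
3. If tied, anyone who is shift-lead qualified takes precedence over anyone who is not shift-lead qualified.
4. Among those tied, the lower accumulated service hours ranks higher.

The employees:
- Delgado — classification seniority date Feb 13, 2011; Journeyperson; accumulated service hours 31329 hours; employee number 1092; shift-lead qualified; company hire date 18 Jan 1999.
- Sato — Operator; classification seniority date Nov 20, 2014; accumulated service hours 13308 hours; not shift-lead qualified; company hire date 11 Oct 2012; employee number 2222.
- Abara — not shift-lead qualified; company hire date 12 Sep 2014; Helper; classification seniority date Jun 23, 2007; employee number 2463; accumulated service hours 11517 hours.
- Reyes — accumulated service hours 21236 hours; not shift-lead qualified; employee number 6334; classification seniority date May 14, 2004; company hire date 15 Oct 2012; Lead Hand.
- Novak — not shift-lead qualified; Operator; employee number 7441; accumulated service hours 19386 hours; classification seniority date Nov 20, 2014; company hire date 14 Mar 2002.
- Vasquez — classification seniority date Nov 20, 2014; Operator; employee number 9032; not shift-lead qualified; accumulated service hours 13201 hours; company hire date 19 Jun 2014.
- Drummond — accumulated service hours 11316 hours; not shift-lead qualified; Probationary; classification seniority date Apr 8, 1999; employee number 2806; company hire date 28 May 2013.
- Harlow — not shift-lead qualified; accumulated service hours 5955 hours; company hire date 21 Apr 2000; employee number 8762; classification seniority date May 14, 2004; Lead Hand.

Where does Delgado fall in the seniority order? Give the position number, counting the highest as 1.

By classification: Harlow and Reyes (Lead Hand); then Delgado (Journeyperson); then Vasquez, Sato and Novak (Operator); then Abara (Helper); then Drummond (Probationary).
Harlow and Reyes both have classification seniority date May 14, 2004, so the next rule applies.
Harlow and Reyes are each not shift-lead qualified, so the next rule applies.
Among Harlow and Reyes, by accumulated service hours (lower first): Harlow (5955 hours) before Reyes (21236 hours).
Vasquez, Sato and Novak all have classification seniority date Nov 20, 2014, so the next rule applies.
Vasquez, Sato and Novak are each not shift-lead qualified, so the next rule applies.
Among Vasquez, Sato and Novak, by accumulated service hours (lower first): Vasquez (13201 hours) before Sato (13308 hours) before Novak (19386 hours).
Order: Harlow, Reyes, Delgado, Vasquez, Sato, Novak, Abara, Drummond. So position 3.

3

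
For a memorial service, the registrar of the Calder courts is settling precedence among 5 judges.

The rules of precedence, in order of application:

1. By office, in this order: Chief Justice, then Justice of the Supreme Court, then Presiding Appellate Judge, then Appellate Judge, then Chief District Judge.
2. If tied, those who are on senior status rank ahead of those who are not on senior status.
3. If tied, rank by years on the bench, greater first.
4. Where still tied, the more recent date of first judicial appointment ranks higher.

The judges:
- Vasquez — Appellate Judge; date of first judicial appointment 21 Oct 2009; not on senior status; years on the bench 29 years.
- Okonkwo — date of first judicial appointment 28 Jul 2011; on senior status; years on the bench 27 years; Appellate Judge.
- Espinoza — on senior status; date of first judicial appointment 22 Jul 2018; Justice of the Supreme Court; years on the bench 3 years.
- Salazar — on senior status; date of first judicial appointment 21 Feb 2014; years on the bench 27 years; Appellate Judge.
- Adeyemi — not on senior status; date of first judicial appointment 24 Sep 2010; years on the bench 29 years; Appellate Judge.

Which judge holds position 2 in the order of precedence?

Salazar

By office: Espinoza (Justice of the Supreme Court); then Salazar, Okonkwo, Adeyemi and Vasquez (Appellate Judge).
Among Salazar, Okonkwo, Adeyemi and Vasquez, on senior status before not on senior status: Salazar and Okonkwo (on senior status) before Adeyemi and Vasquez (not on senior status).
Salazar and Okonkwo both have years on the bench 27 years, so the next rule applies.
Among Salazar and Okonkwo, by date of first judicial appointment (later first): Salazar (21 Feb 2014) before Okonkwo (28 Jul 2011).
Adeyemi and Vasquez both have years on the bench 29 years, so the next rule applies.
Among Adeyemi and Vasquez, by date of first judicial appointment (later first): Adeyemi (24 Sep 2010) before Vasquez (21 Oct 2009).
Order: Espinoza, Salazar, Okonkwo, Adeyemi, Vasquez.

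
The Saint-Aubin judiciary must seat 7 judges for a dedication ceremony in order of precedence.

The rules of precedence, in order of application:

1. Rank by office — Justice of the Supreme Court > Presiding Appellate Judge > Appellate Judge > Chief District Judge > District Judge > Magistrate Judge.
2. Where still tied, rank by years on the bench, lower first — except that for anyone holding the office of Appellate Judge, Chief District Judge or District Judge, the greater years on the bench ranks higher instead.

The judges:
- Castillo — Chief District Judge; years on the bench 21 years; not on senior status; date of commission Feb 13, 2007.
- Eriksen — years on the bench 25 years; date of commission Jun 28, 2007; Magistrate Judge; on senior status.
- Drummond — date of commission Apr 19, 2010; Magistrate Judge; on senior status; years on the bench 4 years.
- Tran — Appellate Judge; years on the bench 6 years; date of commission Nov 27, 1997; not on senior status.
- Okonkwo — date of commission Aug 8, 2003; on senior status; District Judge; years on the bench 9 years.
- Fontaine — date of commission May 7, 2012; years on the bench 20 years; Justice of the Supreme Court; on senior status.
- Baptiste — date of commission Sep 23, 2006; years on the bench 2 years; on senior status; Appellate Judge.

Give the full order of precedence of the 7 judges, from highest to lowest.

By office: Fontaine (Justice of the Supreme Court); then Tran and Baptiste (Appellate Judge); then Castillo (Chief District Judge); then Okonkwo (District Judge); then Drummond and Eriksen (Magistrate Judge).
Among Tran and Baptiste, by years on the bench (higher first) (reversed rule for this group): Tran (6 years) before Baptiste (2 years).
Among Drummond and Eriksen, by years on the bench (lower first): Drummond (4 years) before Eriksen (25 years).
Full order: Fontaine, Tran, Baptiste, Castillo, Okonkwo, Drummond, Eriksen.

Fontaine, Tran, Baptiste, Castillo, Okonkwo, Drummond, Eriksen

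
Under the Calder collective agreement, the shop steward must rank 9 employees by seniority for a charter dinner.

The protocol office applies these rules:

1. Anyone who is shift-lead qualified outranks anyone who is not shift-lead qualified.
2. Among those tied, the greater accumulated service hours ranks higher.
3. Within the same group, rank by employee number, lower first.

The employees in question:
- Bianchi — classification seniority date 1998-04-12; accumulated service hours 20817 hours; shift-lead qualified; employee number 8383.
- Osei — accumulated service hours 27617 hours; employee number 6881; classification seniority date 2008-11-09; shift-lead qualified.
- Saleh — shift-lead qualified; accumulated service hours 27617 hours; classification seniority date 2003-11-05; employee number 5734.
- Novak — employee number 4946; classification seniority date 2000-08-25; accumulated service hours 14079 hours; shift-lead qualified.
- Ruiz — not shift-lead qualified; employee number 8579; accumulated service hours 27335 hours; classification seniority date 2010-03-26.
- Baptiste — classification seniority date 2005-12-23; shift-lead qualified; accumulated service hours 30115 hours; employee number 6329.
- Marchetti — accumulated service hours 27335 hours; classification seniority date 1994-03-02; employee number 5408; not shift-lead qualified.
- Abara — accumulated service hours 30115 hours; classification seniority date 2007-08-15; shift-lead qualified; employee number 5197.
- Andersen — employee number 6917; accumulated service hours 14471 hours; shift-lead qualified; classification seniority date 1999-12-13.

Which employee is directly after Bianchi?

Andersen

By the first rule: Abara, Baptiste, Saleh, Osei, Bianchi, Andersen and Novak (each shift-lead qualified); then Marchetti and Ruiz (both not shift-lead qualified).
Among Abara, Baptiste, Saleh, Osei, Bianchi, Andersen and Novak, by accumulated service hours (higher first): Abara and Baptiste (30115 hours) before Saleh and Osei (27617 hours) before Bianchi (20817 hours) before Andersen (14471 hours) before Novak (14079 hours).
Among Abara and Baptiste, by employee number (lower first): Abara (5197) before Baptiste (6329).
Among Saleh and Osei, by employee number (lower first): Saleh (5734) before Osei (6881).
Marchetti and Ruiz both have accumulated service hours 27335 hours, so the next rule applies.
Among Marchetti and Ruiz, by employee number (lower first): Marchetti (5408) before Ruiz (8579).
Order: Abara, Baptiste, Saleh, Osei, Bianchi, Andersen, Novak, Marchetti, Ruiz.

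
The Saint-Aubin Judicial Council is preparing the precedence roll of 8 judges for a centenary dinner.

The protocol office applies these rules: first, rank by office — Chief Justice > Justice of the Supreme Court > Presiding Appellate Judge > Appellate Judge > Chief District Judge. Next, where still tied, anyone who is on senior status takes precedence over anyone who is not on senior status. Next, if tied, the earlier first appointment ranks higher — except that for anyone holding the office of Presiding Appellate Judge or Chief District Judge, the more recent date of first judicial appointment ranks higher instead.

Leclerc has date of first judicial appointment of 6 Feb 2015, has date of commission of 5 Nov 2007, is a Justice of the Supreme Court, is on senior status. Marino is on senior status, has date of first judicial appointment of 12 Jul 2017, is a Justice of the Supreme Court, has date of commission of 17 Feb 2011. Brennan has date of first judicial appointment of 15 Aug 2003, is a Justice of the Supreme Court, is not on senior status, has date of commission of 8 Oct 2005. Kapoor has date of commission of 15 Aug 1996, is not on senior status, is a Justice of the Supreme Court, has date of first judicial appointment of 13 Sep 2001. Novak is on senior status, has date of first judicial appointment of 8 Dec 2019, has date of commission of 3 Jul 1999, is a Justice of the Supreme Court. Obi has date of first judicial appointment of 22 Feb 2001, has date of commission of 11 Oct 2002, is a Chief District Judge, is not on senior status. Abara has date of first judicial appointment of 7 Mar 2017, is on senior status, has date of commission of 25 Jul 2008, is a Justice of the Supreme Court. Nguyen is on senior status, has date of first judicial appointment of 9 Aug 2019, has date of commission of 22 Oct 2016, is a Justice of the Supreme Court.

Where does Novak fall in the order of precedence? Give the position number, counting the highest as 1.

By office: Leclerc, Abara, Marino, Nguyen, Novak, Kapoor and Brennan (Justice of the Supreme Court); then Obi (Chief District Judge).
Among Leclerc, Abara, Marino, Nguyen, Novak, Kapoor and Brennan, on senior status before not on senior status: Leclerc, Abara, Marino, Nguyen and Novak (on senior status) before Kapoor and Brennan (not on senior status).
Among Leclerc, Abara, Marino, Nguyen and Novak, by date of first judicial appointment (earlier first): Leclerc (6 Feb 2015) before Abara (7 Mar 2017) before Marino (12 Jul 2017) before Nguyen (9 Aug 2019) before Novak (8 Dec 2019).
Among Kapoor and Brennan, by date of first judicial appointment (earlier first): Kapoor (13 Sep 2001) before Brennan (15 Aug 2003).
Order: Leclerc, Abara, Marino, Nguyen, Novak, Kapoor, Brennan, Obi. So position 5.

5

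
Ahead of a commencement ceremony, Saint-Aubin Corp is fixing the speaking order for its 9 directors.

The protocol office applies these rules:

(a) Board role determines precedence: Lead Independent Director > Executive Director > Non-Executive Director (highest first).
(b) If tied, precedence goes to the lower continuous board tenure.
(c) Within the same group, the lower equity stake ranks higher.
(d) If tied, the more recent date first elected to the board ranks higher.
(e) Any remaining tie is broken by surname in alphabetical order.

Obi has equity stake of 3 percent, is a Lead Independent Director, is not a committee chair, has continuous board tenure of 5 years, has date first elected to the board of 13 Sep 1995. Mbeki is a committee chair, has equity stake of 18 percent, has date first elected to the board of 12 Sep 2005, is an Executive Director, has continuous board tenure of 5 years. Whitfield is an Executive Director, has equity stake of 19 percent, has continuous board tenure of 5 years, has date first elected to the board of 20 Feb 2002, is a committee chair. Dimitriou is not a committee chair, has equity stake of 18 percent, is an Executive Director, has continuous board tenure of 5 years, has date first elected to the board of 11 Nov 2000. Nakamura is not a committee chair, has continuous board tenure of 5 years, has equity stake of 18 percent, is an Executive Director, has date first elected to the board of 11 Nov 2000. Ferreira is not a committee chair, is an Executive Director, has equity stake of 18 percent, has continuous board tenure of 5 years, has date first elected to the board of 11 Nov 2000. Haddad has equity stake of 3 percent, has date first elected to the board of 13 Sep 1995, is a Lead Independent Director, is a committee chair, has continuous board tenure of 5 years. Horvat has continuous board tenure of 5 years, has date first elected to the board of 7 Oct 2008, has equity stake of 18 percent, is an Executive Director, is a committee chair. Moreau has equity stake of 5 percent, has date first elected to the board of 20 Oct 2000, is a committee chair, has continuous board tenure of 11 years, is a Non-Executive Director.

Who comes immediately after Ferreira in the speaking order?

By board role: Haddad and Obi (Lead Independent Director); then Horvat, Mbeki, Dimitriou, Ferreira, Nakamura and Whitfield (Executive Director); then Moreau (Non-Executive Director).
Haddad and Obi both have continuous board tenure 5 years, so the next rule applies.
Haddad and Obi both have equity stake 3 percent, so the next rule applies.
Haddad and Obi both have date first elected to the board 13 Sep 1995, so the next rule applies.
Among Haddad and Obi, alphabetically by surname: Haddad before Obi.
Horvat, Mbeki, Dimitriou, Ferreira, Nakamura and Whitfield all have continuous board tenure 5 years, so the next rule applies.
Among Horvat, Mbeki, Dimitriou, Ferreira, Nakamura and Whitfield, by equity stake (lower first): Horvat, Mbeki, Dimitriou, Ferreira and Nakamura (18 percent) before Whitfield (19 percent).
Among Horvat, Mbeki, Dimitriou, Ferreira and Nakamura, by date first elected to the board (later first): Horvat (7 Oct 2008) before Mbeki (12 Sep 2005) before Dimitriou, Ferreira and Nakamura (11 Nov 2000).
Among Dimitriou, Ferreira and Nakamura, alphabetically by surname: Dimitriou before Ferreira before Nakamura.
Order: Haddad, Obi, Horvat, Mbeki, Dimitriou, Ferreira, Nakamura, Whitfield, Moreau.

Nakamura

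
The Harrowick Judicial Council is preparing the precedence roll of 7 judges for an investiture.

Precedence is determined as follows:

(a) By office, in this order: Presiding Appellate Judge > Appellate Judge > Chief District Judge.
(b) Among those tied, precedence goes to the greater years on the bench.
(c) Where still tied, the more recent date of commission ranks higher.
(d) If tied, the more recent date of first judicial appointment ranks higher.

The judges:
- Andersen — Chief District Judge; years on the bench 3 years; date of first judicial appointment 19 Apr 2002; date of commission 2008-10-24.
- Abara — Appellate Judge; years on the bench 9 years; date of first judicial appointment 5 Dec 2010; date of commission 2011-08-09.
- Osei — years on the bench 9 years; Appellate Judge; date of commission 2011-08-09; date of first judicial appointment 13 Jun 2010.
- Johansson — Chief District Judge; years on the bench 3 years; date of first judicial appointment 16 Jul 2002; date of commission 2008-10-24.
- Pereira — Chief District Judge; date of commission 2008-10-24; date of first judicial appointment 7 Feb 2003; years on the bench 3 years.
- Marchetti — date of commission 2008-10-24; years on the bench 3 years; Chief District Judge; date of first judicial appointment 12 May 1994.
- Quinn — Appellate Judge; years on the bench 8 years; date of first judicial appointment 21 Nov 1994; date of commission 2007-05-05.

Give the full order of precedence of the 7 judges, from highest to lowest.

By office: Abara, Osei and Quinn (Appellate Judge); then Pereira, Johansson, Andersen and Marchetti (Chief District Judge).
Among Abara, Osei and Quinn, by years on the bench (higher first): Abara and Osei (9 years) before Quinn (8 years).
Abara and Osei both have date of commission 2011-08-09, so the next rule applies.
Among Abara and Osei, by date of first judicial appointment (later first): Abara (5 Dec 2010) before Osei (13 Jun 2010).
Pereira, Johansson, Andersen and Marchetti all have years on the bench 3 years, so the next rule applies.
Pereira, Johansson, Andersen and Marchetti all have date of commission 2008-10-24, so the next rule applies.
Among Pereira, Johansson, Andersen and Marchetti, by date of first judicial appointment (later first): Pereira (7 Feb 2003) before Johansson (16 Jul 2002) before Andersen (19 Apr 2002) before Marchetti (12 May 1994).
Full order: Abara, Osei, Quinn, Pereira, Johansson, Andersen, Marchetti.

Abara, Osei, Quinn, Pereira, Johansson, Andersen, Marchetti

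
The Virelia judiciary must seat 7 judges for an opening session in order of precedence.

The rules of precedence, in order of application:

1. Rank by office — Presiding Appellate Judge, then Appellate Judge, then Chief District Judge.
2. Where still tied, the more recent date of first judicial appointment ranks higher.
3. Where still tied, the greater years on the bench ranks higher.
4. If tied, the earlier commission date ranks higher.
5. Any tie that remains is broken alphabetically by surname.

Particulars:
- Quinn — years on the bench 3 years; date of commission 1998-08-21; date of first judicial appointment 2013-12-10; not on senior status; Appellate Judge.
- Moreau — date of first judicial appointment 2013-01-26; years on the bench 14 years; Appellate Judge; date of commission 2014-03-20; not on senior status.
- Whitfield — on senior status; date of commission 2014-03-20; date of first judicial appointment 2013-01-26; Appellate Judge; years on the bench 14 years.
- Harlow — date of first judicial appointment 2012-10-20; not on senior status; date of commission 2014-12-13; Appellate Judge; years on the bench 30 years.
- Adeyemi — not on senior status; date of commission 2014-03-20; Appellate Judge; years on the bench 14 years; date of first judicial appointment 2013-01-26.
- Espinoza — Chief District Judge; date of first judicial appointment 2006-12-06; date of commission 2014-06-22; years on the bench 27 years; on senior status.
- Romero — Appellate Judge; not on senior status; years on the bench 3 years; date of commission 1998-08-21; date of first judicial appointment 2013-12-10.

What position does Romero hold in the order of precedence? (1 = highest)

2

By office: Quinn, Romero, Adeyemi, Moreau, Whitfield and Harlow (Appellate Judge); then Espinoza (Chief District Judge).
Among Quinn, Romero, Adeyemi, Moreau, Whitfield and Harlow, by date of first judicial appointment (later first): Quinn and Romero (2013-12-10) before Adeyemi, Moreau and Whitfield (2013-01-26) before Harlow (2012-10-20).
Quinn and Romero both have years on the bench 3 years, so the next rule applies.
Quinn and Romero both have date of commission 1998-08-21, so the next rule applies.
Among Quinn and Romero, alphabetically by surname: Quinn before Romero.
Adeyemi, Moreau and Whitfield all have years on the bench 14 years, so the next rule applies.
Adeyemi, Moreau and Whitfield all have date of commission 2014-03-20, so the next rule applies.
Among Adeyemi, Moreau and Whitfield, alphabetically by surname: Adeyemi before Moreau before Whitfield.
Order: Quinn, Romero, Adeyemi, Moreau, Whitfield, Harlow, Espinoza. So position 2.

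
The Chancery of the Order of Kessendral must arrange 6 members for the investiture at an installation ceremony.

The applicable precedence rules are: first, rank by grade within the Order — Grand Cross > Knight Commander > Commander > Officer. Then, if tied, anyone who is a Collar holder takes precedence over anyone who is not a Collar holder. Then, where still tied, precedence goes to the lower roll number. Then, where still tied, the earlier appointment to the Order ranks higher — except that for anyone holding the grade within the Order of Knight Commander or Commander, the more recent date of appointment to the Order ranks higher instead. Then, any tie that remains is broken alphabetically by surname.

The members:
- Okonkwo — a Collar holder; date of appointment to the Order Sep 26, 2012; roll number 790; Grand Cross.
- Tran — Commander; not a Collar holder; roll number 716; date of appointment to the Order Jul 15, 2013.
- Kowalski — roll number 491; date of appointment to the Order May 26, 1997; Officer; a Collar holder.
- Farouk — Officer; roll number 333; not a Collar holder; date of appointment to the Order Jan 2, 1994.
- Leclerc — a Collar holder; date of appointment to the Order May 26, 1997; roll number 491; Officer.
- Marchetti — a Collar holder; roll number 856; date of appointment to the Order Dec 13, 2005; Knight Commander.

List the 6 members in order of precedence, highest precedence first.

Okonkwo, Marchetti, Tran, Kowalski, Leclerc, Farouk

By grade within the Order: Okonkwo (Grand Cross); then Marchetti (Knight Commander); then Tran (Commander); then Kowalski, Leclerc and Farouk (Officer).
Among Kowalski, Leclerc and Farouk, a Collar holder before not a Collar holder: Kowalski and Leclerc (a Collar holder) before Farouk (not a Collar holder).
Kowalski and Leclerc both have roll number 491, so the next rule applies.
Kowalski and Leclerc both have date of appointment to the Order May 26, 1997, so the next rule applies.
Among Kowalski and Leclerc, alphabetically by surname: Kowalski before Leclerc.
Full order: Okonkwo, Marchetti, Tran, Kowalski, Leclerc, Farouk.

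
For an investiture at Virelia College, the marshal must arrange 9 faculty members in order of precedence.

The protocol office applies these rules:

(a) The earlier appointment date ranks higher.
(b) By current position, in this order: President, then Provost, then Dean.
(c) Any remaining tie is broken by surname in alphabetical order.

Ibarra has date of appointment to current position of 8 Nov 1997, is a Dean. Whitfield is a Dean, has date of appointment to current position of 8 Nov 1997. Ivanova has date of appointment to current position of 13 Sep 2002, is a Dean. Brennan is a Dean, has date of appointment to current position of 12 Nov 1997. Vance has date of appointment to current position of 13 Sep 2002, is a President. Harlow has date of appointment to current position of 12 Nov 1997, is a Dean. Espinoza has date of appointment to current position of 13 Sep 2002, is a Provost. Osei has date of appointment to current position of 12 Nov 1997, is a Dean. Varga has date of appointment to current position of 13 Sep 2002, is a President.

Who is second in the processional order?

By date of appointment to current position (earlier first): Ibarra and Whitfield (both 8 Nov 1997); then Brennan, Harlow and Osei (each 12 Nov 1997); then Vance, Varga, Espinoza and Ivanova (each 13 Sep 2002).
Ibarra and Whitfield are each Dean, so the next rule applies.
Among Ibarra and Whitfield, alphabetically by surname: Ibarra before Whitfield.
Brennan, Harlow and Osei are each Dean, so the next rule applies.
Among Brennan, Harlow and Osei, alphabetically by surname: Brennan before Harlow before Osei.
Among Vance, Varga, Espinoza and Ivanova, by current position: Vance and Varga (President) before Espinoza (Provost) before Ivanova (Dean).
Among Vance and Varga, alphabetically by surname: Vance before Varga.
Order: Ibarra, Whitfield, Brennan, Harlow, Osei, Vance, Varga, Espinoza, Ivanova.

Whitfield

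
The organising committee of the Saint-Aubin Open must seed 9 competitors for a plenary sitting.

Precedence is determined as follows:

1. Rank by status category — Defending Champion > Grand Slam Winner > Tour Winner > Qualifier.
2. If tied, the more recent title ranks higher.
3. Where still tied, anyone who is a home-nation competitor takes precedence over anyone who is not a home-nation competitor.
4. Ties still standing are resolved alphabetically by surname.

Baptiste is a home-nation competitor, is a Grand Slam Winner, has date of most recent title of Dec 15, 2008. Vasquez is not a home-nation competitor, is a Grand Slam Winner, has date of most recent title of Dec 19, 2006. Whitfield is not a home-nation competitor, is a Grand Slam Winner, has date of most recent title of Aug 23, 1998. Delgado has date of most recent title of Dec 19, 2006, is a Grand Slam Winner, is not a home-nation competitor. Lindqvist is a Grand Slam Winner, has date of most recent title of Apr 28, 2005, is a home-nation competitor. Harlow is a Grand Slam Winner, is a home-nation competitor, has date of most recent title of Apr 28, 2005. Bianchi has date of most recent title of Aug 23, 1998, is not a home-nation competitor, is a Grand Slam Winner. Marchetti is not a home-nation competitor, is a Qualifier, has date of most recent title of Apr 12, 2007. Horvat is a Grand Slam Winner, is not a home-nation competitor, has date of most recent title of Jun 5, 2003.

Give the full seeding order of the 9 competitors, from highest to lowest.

Baptiste, Delgado, Vasquez, Harlow, Lindqvist, Horvat, Bianchi, Whitfield, Marchetti

By status category: Baptiste, Delgado, Vasquez, Harlow, Lindqvist, Horvat, Bianchi and Whitfield (Grand Slam Winner); then Marchetti (Qualifier).
Among Baptiste, Delgado, Vasquez, Harlow, Lindqvist, Horvat, Bianchi and Whitfield, by date of most recent title (later first): Baptiste (Dec 15, 2008) before Delgado and Vasquez (Dec 19, 2006) before Harlow and Lindqvist (Apr 28, 2005) before Horvat (Jun 5, 2003) before Bianchi and Whitfield (Aug 23, 1998).
Delgado and Vasquez are each not a home-nation competitor, so the next rule applies.
Among Delgado and Vasquez, alphabetically by surname: Delgado before Vasquez.
Harlow and Lindqvist are each a home-nation competitor, so the next rule applies.
Among Harlow and Lindqvist, alphabetically by surname: Harlow before Lindqvist.
Bianchi and Whitfield are each not a home-nation competitor, so the next rule applies.
Among Bianchi and Whitfield, alphabetically by surname: Bianchi before Whitfield.
Full order: Baptiste, Delgado, Vasquez, Harlow, Lindqvist, Horvat, Bianchi, Whitfield, Marchetti.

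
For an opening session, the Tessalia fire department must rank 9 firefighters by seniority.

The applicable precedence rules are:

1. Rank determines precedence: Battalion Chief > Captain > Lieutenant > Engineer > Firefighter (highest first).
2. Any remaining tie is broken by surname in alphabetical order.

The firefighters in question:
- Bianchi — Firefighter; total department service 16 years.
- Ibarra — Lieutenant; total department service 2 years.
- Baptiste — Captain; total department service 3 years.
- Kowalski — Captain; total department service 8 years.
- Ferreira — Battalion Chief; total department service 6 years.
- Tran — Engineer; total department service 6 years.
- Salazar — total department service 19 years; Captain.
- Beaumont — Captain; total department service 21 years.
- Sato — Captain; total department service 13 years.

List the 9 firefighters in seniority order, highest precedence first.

Ferreira, Baptiste, Beaumont, Kowalski, Salazar, Sato, Ibarra, Tran, Bianchi

By rank: Ferreira (Battalion Chief); then Baptiste, Beaumont, Kowalski, Salazar and Sato (Captain); then Ibarra (Lieutenant); then Tran (Engineer); then Bianchi (Firefighter).
Among Baptiste, Beaumont, Kowalski, Salazar and Sato, alphabetically by surname: Baptiste before Beaumont before Kowalski before Salazar before Sato.
Full order: Ferreira, Baptiste, Beaumont, Kowalski, Salazar, Sato, Ibarra, Tran, Bianchi.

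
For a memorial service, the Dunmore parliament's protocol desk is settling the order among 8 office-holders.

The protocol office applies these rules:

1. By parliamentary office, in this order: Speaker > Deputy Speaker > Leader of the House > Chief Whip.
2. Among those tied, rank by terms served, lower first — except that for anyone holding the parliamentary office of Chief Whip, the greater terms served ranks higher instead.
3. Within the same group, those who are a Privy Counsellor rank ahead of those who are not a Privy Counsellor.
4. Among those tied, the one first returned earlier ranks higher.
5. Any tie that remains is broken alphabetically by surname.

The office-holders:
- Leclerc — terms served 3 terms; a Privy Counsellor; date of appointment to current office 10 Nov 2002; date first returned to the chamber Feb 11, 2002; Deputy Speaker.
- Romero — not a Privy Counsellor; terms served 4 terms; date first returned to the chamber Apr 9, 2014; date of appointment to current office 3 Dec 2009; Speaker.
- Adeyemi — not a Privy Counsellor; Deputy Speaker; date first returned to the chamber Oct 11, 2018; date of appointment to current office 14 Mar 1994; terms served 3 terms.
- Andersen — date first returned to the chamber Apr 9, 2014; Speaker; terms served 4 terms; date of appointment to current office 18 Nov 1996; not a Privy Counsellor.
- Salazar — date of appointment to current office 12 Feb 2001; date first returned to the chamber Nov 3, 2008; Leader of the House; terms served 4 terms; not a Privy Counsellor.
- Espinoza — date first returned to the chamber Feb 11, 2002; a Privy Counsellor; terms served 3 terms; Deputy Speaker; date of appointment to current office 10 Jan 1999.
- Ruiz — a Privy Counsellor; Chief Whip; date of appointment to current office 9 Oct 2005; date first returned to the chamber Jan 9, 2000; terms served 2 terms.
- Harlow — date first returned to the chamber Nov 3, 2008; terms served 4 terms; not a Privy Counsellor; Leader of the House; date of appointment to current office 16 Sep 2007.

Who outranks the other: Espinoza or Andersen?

Andersen

By parliamentary office: Andersen and Romero (Speaker); then Espinoza, Leclerc and Adeyemi (Deputy Speaker); then Harlow and Salazar (Leader of the House); then Ruiz (Chief Whip).
Andersen and Romero both have terms served 4 terms, so the next rule applies.
Andersen and Romero are each not a Privy Counsellor, so the next rule applies.
Andersen and Romero both have date first returned to the chamber Apr 9, 2014, so the next rule applies.
Among Andersen and Romero, alphabetically by surname: Andersen before Romero.
Espinoza, Leclerc and Adeyemi all have terms served 3 terms, so the next rule applies.
Among Espinoza, Leclerc and Adeyemi, a Privy Counsellor before not a Privy Counsellor: Espinoza and Leclerc (a Privy Counsellor) before Adeyemi (not a Privy Counsellor).
Espinoza and Leclerc both have date first returned to the chamber Feb 11, 2002, so the next rule applies.
Among Espinoza and Leclerc, alphabetically by surname: Espinoza before Leclerc.
Harlow and Salazar both have terms served 4 terms, so the next rule applies.
Harlow and Salazar are each not a Privy Counsellor, so the next rule applies.
Harlow and Salazar both have date first returned to the chamber Nov 3, 2008, so the next rule applies.
Among Harlow and Salazar, alphabetically by surname: Harlow before Salazar.
So Andersen takes precedence.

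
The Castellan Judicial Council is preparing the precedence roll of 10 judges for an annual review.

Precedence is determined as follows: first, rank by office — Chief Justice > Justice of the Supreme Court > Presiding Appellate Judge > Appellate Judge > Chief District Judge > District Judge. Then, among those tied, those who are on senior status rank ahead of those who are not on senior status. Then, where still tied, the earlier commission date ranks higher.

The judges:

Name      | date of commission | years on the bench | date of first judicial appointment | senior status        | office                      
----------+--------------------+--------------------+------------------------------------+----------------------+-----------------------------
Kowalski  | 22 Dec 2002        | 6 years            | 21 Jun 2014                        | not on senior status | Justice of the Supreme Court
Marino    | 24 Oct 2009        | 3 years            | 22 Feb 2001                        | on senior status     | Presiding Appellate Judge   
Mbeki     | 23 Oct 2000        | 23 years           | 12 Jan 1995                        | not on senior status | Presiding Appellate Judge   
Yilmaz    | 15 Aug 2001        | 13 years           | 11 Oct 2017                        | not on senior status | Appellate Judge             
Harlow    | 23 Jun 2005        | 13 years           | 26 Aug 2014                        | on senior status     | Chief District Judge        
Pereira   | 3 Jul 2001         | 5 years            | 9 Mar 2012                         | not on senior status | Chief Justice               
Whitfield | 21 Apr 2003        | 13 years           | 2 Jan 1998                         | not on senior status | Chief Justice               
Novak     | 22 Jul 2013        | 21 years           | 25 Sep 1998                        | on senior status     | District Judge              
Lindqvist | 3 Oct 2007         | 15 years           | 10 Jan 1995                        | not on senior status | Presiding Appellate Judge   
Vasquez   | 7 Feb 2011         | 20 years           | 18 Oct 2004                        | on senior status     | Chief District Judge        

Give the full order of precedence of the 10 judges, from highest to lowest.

By office: Pereira and Whitfield (Chief Justice); then Kowalski (Justice of the Supreme Court); then Marino, Mbeki and Lindqvist (Presiding Appellate Judge); then Yilmaz (Appellate Judge); then Harlow and Vasquez (Chief District Judge); then Novak (District Judge).
Pereira and Whitfield are each not on senior status, so the next rule applies.
Among Pereira and Whitfield, by date of commission (earlier first): Pereira (3 Jul 2001) before Whitfield (21 Apr 2003).
Among Marino, Mbeki and Lindqvist, on senior status before not on senior status: Marino (on senior status) before Mbeki and Lindqvist (not on senior status).
Among Mbeki and Lindqvist, by date of commission (earlier first): Mbeki (23 Oct 2000) before Lindqvist (3 Oct 2007).
Harlow and Vasquez are each on senior status, so the next rule applies.
Among Harlow and Vasquez, by date of commission (earlier first): Harlow (23 Jun 2005) before Vasquez (7 Feb 2011).
Full order: Pereira, Whitfield, Kowalski, Marino, Mbeki, Lindqvist, Yilmaz, Harlow, Vasquez, Novak.

Pereira, Whitfield, Kowalski, Marino, Mbeki, Lindqvist, Yilmaz, Harlow, Vasquez, Novak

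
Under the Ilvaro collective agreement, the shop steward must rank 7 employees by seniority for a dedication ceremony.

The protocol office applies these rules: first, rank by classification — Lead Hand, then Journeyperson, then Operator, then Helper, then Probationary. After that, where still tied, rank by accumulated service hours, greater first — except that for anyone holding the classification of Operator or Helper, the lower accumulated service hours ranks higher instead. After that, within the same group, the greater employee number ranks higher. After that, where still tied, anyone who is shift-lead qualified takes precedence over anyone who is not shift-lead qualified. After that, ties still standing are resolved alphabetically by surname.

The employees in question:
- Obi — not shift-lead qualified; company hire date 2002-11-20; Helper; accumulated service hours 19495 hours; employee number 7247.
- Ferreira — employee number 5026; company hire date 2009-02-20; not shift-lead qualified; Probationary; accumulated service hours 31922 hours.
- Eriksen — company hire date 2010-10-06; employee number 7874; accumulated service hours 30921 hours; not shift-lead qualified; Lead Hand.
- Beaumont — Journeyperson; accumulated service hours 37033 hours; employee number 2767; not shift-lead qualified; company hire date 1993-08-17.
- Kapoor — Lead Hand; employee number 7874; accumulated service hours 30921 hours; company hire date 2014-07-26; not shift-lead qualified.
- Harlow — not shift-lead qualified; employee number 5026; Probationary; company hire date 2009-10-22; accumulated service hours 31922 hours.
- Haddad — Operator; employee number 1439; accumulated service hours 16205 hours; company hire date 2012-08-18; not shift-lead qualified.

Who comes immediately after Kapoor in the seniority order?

By classification: Eriksen and Kapoor (Lead Hand); then Beaumont (Journeyperson); then Haddad (Operator); then Obi (Helper); then Ferreira and Harlow (Probationary).
Eriksen and Kapoor both have accumulated service hours 30921 hours, so the next rule applies.
Eriksen and Kapoor both have employee number 7874, so the next rule applies.
Eriksen and Kapoor are each not shift-lead qualified, so the next rule applies.
Among Eriksen and Kapoor, alphabetically by surname: Eriksen before Kapoor.
Ferreira and Harlow both have accumulated service hours 31922 hours, so the next rule applies.
Ferreira and Harlow both have employee number 5026, so the next rule applies.
Ferreira and Harlow are each not shift-lead qualified, so the next rule applies.
Among Ferreira and Harlow, alphabetically by surname: Ferreira before Harlow.
Order: Eriksen, Kapoor, Beaumont, Haddad, Obi, Ferreira, Harlow.

Beaumont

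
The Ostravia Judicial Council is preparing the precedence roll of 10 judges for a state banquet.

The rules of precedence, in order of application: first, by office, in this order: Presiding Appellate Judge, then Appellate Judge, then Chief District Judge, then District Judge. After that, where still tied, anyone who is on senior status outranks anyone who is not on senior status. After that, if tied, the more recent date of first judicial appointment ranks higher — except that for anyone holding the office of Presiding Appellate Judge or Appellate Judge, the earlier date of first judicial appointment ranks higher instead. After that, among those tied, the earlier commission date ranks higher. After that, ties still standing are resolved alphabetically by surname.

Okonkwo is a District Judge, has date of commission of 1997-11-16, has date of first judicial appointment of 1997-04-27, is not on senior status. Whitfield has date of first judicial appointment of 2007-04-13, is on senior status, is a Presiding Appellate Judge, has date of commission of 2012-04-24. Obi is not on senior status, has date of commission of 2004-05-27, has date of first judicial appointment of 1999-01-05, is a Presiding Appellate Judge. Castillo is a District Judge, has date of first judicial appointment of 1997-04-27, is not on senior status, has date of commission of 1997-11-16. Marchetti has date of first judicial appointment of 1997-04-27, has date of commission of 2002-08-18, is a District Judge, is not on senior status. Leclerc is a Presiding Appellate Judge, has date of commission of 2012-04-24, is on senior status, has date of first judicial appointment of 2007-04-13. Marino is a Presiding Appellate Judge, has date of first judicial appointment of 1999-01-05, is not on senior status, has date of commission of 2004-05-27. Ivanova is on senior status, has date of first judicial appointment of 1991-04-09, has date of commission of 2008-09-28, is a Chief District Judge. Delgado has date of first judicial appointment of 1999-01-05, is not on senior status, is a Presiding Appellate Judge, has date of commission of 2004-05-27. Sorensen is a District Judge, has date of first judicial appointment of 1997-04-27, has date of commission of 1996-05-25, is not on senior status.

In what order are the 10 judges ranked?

Leclerc, Whitfield, Delgado, Marino, Obi, Ivanova, Sorensen, Castillo, Okonkwo, Marchetti

By office: Leclerc, Whitfield, Delgado, Marino and Obi (Presiding Appellate Judge); then Ivanova (Chief District Judge); then Sorensen, Castillo, Okonkwo and Marchetti (District Judge).
Among Leclerc, Whitfield, Delgado, Marino and Obi, on senior status before not on senior status: Leclerc and Whitfield (on senior status) before Delgado, Marino and Obi (not on senior status).
Leclerc and Whitfield both have date of first judicial appointment 2007-04-13, so the next rule applies.
Leclerc and Whitfield both have date of commission 2012-04-24, so the next rule applies.
Among Leclerc and Whitfield, alphabetically by surname: Leclerc before Whitfield.
Delgado, Marino and Obi all have date of first judicial appointment 1999-01-05, so the next rule applies.
Delgado, Marino and Obi all have date of commission 2004-05-27, so the next rule applies.
Among Delgado, Marino and Obi, alphabetically by surname: Delgado before Marino before Obi.
Sorensen, Castillo, Okonkwo and Marchetti are each not on senior status, so the next rule applies.
Sorensen, Castillo, Okonkwo and Marchetti all have date of first judicial appointment 1997-04-27, so the next rule applies.
Among Sorensen, Castillo, Okonkwo and Marchetti, by date of commission (earlier first): Sorensen (1996-05-25) before Castillo and Okonkwo (1997-11-16) before Marchetti (2002-08-18).
Among Castillo and Okonkwo, alphabetically by surname: Castillo before Okonkwo.
Full order: Leclerc, Whitfield, Delgado, Marino, Obi, Ivanova, Sorensen, Castillo, Okonkwo, Marchetti.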